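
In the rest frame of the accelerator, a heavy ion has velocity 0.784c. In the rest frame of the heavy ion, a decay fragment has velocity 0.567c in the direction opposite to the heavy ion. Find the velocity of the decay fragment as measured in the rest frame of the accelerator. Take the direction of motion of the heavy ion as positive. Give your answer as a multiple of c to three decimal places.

+0.391c

With v = 0.784 and u' = -0.567 (in units of c),
u = (u' + v)/(1 + u'v/c²):
u = (-0.567 + 0.784) / (1 + (-0.567)·0.784) = 0.2170/0.5555 = 0.3907
(Galilean addition would give +0.217c.)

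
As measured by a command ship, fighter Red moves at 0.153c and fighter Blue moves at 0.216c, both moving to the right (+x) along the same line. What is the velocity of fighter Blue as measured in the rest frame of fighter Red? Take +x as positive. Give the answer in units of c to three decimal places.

+0.065c

β_A = 0.153, β_B = 0.216.
Transform to A's frame with the inverse velocity-addition law: u' = (u − v)/(1 − uv/c²), taking u = β_B and v = β_A.
u' = (0.216 − 0.153) / (1 − (0.153)(0.216)) = 0.0630/0.9670 = 0.0652.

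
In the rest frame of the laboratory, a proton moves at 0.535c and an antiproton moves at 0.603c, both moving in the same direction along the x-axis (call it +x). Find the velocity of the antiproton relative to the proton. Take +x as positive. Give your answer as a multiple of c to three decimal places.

β_A = 0.535, β_B = 0.603.
Transform to A's frame with the inverse velocity-addition law: u' = (u − v)/(1 − uv/c²), taking u = β_B and v = β_A.
u' = (0.603 − 0.535) / (1 − (0.535)(0.603)) = 0.0680/0.6774 = 0.1004.

+0.100c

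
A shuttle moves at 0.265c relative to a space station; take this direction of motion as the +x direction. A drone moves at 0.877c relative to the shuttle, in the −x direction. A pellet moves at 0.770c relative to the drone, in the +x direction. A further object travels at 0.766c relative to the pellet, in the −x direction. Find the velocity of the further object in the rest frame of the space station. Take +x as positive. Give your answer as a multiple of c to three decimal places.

-0.794c

Apply u = (u' + v)/(1 + u'v/c²) successively, working outward toward the space station.
Start: velocity of the shuttle relative to the space station = 0.2650c.
Compose with the drone (u' = -0.877 in the shuttle frame): u_1 = (-0.877 + 0.265) / (1 + (-0.877)·0.265) = -0.6120/0.7676 = -0.7973.
Compose with the pellet (u' = 0.770 in the drone frame): u_2 = (0.770 + (-0.797)) / (1 + 0.770·(-0.797)) = -0.0273/0.3861 = -0.0707.
Compose with the further object (u' = -0.766 in the pellet frame): u_3 = (-0.766 + (-0.071)) / (1 + (-0.766)·(-0.071)) = -0.8367/1.0542 = -0.7937.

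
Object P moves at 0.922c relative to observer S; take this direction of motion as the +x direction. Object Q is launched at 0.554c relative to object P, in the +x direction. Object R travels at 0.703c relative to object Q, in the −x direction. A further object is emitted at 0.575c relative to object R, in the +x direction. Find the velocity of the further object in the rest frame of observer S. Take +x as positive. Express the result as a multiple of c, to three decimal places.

+0.965c

Apply u = (u' + v)/(1 + u'v/c²) successively, working outward toward observer S.
Start: velocity of object P relative to observer S = 0.9220c.
Compose with object Q (u' = 0.554 in object P frame): u_1 = (0.554 + 0.922) / (1 + 0.554·0.922) = 1.4760/1.5108 = 0.9770.
Compose with object R (u' = -0.703 in object Q frame): u_2 = (-0.703 + 0.977) / (1 + (-0.703)·0.977) = 0.2740/0.3132 = 0.8748.
Compose with the further object (u' = 0.575 in object R frame): u_3 = (0.575 + 0.875) / (1 + 0.575·0.875) = 1.4498/1.5030 = 0.9646.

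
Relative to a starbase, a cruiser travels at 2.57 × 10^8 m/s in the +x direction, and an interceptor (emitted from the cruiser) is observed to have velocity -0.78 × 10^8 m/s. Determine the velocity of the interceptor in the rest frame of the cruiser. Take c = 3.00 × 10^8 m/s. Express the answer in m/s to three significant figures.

-2.74 × 10^8 m/s

v = 0.857c, u = -0.260c.
Invert the composition law: u' = (u − v)/(1 − uv/c²).
u' = (-0.260 − 0.857) / (1 − (-0.260)(0.857)) = -1.1167/1.2227 = -0.9133.
u' = -0.9133 × 3.00 × 10^8 m/s.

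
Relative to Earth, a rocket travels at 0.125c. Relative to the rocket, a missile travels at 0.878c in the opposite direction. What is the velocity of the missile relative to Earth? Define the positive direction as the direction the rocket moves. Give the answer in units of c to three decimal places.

-0.846c

With v = 0.125 and u' = -0.878 (in units of c),
u = (u' + v)/(1 + u'v/c²):
u = (-0.878 + 0.125) / (1 + (-0.878)·0.125) = -0.7530/0.8902 = -0.8458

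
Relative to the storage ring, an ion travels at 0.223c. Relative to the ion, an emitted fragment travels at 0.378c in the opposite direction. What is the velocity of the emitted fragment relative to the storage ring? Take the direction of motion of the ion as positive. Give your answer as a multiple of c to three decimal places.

-0.169c

With v = 0.223 and u' = -0.378 (in units of c),
u = (u' + v)/(1 + u'v/c²):
u = (-0.378 + 0.223) / (1 + (-0.378)·0.223) = -0.1550/0.9157 = -0.1693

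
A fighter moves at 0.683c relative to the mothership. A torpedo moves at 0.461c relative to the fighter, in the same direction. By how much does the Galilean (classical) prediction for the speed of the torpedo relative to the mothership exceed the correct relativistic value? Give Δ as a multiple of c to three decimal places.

Galilean: u_cl = 0.461 + 0.683 = 1.1440.
Relativistic: u_rel = (0.461 + 0.683) / (1 + 0.461·0.683) = 1.1440/1.3149 = 0.8701.
Δ = 1.1440 − 0.8701 = 0.2739.
(The classical prediction exceeds c; the relativistic result does not.)

Δ = 0.274c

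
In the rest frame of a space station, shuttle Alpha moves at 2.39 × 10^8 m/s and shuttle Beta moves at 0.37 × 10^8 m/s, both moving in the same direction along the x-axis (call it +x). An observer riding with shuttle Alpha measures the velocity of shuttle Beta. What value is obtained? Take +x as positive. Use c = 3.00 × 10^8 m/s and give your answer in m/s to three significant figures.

β_A = 0.797, β_B = 0.123 (dividing each by c = 3.00 × 10^8 m/s).
Transform to A's frame with the inverse velocity-addition law: u' = (u − v)/(1 − uv/c²), taking u = β_B and v = β_A.
u' = (0.123 − 0.797) / (1 − (0.797)(0.123)) = -0.6733/0.9017 = -0.7467.
u' = -0.7467 × 3.00 × 10^8 m/s.

-2.24 × 10^8 m/s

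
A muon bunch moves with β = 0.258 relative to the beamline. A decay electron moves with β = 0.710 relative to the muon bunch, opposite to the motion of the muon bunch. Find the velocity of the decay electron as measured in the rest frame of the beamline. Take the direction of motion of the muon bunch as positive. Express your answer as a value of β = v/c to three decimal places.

β = -0.553

With v = 0.258 and u' = -0.710 (in units of c),
u = (u' + v)/(1 + u'v/c²):
u = (-0.710 + 0.258) / (1 + (-0.710)·0.258) = -0.4520/0.8168 = -0.5534
(Galilean addition would give -0.452c.)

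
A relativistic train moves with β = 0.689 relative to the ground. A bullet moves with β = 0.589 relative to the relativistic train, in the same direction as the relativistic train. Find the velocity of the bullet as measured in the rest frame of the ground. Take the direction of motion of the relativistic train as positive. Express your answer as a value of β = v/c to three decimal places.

β = 0.909

With v = 0.689 and u' = 0.589 (in units of c),
u = (u' + v)/(1 + u'v/c²):
u = (0.589 + 0.689) / (1 + 0.589·0.689) = 1.2780/1.4058 = 0.9091
(Galilean addition would give +1.278c, exceeding c.)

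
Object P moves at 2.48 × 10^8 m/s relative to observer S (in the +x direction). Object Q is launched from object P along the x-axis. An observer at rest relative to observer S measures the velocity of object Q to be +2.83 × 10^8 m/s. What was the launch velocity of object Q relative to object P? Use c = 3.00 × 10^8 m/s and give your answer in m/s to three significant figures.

v = 0.827c, u = 0.943c.
Invert the composition law: u' = (u − v)/(1 − uv/c²).
u' = (0.943 − 0.827) / (1 − (0.943)(0.827)) = 0.1167/0.2202 = 0.5299.
u' = 0.5299 × 3.00 × 10^8 m/s.

+1.59 × 10^8 m/s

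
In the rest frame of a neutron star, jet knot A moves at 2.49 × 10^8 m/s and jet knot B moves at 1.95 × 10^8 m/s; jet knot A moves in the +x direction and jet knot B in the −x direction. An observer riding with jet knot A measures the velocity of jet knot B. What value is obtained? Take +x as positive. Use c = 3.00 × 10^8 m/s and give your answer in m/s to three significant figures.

-2.88 × 10^8 m/s

β_A = 0.830, β_B = -0.650 (dividing each by c = 3.00 × 10^8 m/s).
Transform to A's frame with the inverse velocity-addition law: u' = (u − v)/(1 − uv/c²), taking u = β_B and v = β_A.
u' = (-0.650 − 0.830) / (1 − (0.830)(-0.650)) = -1.4800/1.5395 = -0.9614.
u' = -0.9614 × 3.00 × 10^8 m/s.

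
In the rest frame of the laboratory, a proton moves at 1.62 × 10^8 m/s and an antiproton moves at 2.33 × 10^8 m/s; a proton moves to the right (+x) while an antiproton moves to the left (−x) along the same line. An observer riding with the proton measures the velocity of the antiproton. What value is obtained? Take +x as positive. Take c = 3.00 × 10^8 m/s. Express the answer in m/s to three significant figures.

-2.78 × 10^8 m/s

β_A = 0.540, β_B = -0.777 (dividing each by c = 3.00 × 10^8 m/s).
Transform to A's frame with the inverse velocity-addition law: u' = (u − v)/(1 − uv/c²), taking u = β_B and v = β_A.
u' = (-0.777 − 0.540) / (1 − (0.540)(-0.777)) = -1.3167/1.4194 = -0.9276.
u' = -0.9276 × 3.00 × 10^8 m/s.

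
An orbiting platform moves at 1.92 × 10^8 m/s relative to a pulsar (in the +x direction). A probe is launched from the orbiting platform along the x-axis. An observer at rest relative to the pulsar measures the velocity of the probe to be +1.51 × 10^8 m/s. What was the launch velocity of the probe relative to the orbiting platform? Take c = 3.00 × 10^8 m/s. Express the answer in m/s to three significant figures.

-6.05 × 10^7 m/s

v = 0.640c, u = 0.503c.
Invert the composition law: u' = (u − v)/(1 − uv/c²).
u' = (0.503 − 0.640) / (1 − (0.503)(0.640)) = -0.1367/0.6779 = -0.2016.
u' = -0.2016 × 3.00 × 10^8 m/s.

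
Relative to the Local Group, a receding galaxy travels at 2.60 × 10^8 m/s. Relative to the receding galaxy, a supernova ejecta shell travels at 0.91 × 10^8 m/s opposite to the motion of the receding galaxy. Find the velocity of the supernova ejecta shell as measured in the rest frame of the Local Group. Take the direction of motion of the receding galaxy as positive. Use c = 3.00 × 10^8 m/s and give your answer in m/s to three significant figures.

In units of c (dividing by 3.00 × 10^8 m/s): v = 0.867, u' = -0.303.
u = (u' + v)/(1 + u'v/c²):
u = (-0.303 + 0.867) / (1 + (-0.303)·0.867) = 0.5633/0.7371 = 0.7642
Converting back: u = 0.7642 × 3.00 × 10^8 m/s.

+2.29 × 10^8 m/s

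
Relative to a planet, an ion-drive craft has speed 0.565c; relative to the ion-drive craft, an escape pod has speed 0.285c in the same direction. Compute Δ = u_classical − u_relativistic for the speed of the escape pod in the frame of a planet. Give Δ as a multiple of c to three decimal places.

Galilean: u_cl = 0.285 + 0.565 = 0.8500.
Relativistic: u_rel = (0.285 + 0.565) / (1 + 0.285·0.565) = 0.8500/1.1610 = 0.7321.
Δ = 0.8500 − 0.7321 = 0.1179.

Δ = 0.118c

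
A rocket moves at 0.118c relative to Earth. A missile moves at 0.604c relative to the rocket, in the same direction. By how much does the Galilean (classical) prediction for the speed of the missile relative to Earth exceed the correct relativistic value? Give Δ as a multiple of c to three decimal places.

Δ = 0.048c

Galilean: u_cl = 0.604 + 0.118 = 0.7220.
Relativistic: u_rel = (0.604 + 0.118) / (1 + 0.604·0.118) = 0.7220/1.0713 = 0.6740.
Δ = 0.7220 − 0.6740 = 0.0480.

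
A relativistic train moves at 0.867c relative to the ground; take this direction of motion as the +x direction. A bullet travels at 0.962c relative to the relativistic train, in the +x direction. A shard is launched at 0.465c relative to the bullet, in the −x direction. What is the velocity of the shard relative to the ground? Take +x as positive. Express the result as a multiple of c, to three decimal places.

Apply u = (u' + v)/(1 + u'v/c²) successively, working outward toward the ground.
Start: velocity of the relativistic train relative to the ground = 0.8670c.
Compose with the bullet (u' = 0.962 in the relativistic train frame): u_1 = (0.962 + 0.867) / (1 + 0.962·0.867) = 1.8290/1.8341 = 0.9972.
Compose with the shard (u' = -0.465 in the bullet frame): u_2 = (-0.465 + 0.997) / (1 + (-0.465)·0.997) = 0.5322/0.5363 = 0.9925.

+0.992c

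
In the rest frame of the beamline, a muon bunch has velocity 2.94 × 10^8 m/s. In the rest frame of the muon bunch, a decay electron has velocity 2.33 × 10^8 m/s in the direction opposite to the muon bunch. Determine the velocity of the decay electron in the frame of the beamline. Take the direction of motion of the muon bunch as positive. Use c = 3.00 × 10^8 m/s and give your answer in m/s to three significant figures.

In units of c (dividing by 3.00 × 10^8 m/s): v = 0.980, u' = -0.777.
u = (u' + v)/(1 + u'v/c²):
u = (-0.777 + 0.980) / (1 + (-0.777)·0.980) = 0.2033/0.2389 = 0.8512
Converting back: u = 0.8512 × 3.00 × 10^8 m/s.

+2.55 × 10^8 m/s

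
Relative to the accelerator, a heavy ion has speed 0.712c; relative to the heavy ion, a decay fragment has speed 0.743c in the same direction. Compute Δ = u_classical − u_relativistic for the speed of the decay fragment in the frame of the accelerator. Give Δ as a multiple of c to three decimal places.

Galilean: u_cl = 0.743 + 0.712 = 1.4550.
Relativistic: u_rel = (0.743 + 0.712) / (1 + 0.743·0.712) = 1.4550/1.5290 = 0.9516.
Δ = 1.4550 − 0.9516 = 0.5034.
(The classical prediction exceeds c; the relativistic result does not.)

Δ = 0.503c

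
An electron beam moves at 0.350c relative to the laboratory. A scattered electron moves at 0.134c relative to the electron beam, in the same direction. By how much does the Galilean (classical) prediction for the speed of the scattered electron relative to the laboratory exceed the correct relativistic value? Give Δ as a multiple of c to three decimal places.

Δ = 0.022c

Galilean: u_cl = 0.134 + 0.350 = 0.4840.
Relativistic: u_rel = (0.134 + 0.350) / (1 + 0.134·0.350) = 0.4840/1.0469 = 0.4623.
Δ = 0.4840 − 0.4623 = 0.0217.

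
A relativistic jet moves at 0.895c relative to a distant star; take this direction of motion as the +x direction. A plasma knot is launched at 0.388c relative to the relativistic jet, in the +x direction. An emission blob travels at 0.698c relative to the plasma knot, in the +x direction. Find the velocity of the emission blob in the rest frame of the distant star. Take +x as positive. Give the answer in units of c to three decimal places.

0.991c

Apply u = (u' + v)/(1 + u'v/c²) successively, working outward toward the distant star.
Start: velocity of the relativistic jet relative to the distant star = 0.8950c.
Compose with the plasma knot (u' = 0.388 in the relativistic jet frame): u_1 = (0.388 + 0.895) / (1 + 0.388·0.895) = 1.2830/1.3473 = 0.9523.
Compose with the emission blob (u' = 0.698 in the plasma knot frame): u_2 = (0.698 + 0.952) / (1 + 0.698·0.952) = 1.6503/1.6647 = 0.9913.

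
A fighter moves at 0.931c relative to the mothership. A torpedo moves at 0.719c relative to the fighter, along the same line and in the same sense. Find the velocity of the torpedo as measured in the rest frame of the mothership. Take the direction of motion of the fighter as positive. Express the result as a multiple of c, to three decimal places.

0.988c

With v = 0.931 and u' = 0.719 (in units of c),
u = (u' + v)/(1 + u'v/c²):
u = (0.719 + 0.931) / (1 + 0.719·0.931) = 1.6500/1.6694 = 0.9884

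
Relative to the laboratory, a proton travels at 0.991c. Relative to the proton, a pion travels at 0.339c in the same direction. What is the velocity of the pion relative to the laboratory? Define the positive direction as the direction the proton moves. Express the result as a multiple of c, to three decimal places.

With v = 0.991 and u' = 0.339 (in units of c),
u = (u' + v)/(1 + u'v/c²):
u = (0.339 + 0.991) / (1 + 0.339·0.991) = 1.3300/1.3359 = 0.9955

0.996c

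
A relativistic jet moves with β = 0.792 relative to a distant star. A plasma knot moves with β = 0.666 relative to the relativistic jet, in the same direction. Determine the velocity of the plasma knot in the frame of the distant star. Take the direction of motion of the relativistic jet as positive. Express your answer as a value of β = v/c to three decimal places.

With v = 0.792 and u' = 0.666 (in units of c),
u = (u' + v)/(1 + u'v/c²):
u = (0.666 + 0.792) / (1 + 0.666·0.792) = 1.4580/1.5275 = 0.9545

β = 0.955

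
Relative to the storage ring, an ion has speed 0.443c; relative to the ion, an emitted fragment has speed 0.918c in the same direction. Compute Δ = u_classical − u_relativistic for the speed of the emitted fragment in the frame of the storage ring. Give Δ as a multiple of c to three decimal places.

Galilean: u_cl = 0.918 + 0.443 = 1.3610.
Relativistic: u_rel = (0.918 + 0.443) / (1 + 0.918·0.443) = 1.3610/1.4067 = 0.9675.
Δ = 1.3610 − 0.9675 = 0.3935.
(The classical prediction exceeds c; the relativistic result does not.)

Δ = 0.393c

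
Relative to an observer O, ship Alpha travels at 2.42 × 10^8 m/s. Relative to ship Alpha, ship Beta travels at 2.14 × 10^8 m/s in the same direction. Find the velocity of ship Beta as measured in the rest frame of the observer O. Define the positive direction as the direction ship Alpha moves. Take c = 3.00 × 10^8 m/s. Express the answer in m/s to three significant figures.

2.89 × 10^8 m/s

In units of c (dividing by 3.00 × 10^8 m/s): v = 0.807, u' = 0.713.
u = (u' + v)/(1 + u'v/c²):
u = (0.713 + 0.807) / (1 + 0.713·0.807) = 1.5200/1.5754 = 0.9648
(Galilean addition would give +1.520c, exceeding c.)
Converting back: u = 0.9648 × 3.00 × 10^8 m/s.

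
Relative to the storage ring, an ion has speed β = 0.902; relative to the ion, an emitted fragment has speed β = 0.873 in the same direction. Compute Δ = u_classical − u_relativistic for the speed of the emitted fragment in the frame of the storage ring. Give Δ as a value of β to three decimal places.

Galilean: u_cl = 0.873 + 0.902 = 1.7750.
Relativistic: u_rel = (0.873 + 0.902) / (1 + 0.873·0.902) = 1.7750/1.7874 = 0.9930.
Δ = 1.7750 − 0.9930 = 0.7820.
(The classical prediction exceeds c; the relativistic result does not.)

Δ = 0.782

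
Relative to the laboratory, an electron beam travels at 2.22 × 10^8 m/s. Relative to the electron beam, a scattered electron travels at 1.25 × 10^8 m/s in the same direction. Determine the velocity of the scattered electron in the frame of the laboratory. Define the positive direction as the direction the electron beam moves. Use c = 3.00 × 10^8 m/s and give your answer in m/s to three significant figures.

In units of c (dividing by 3.00 × 10^8 m/s): v = 0.740, u' = 0.417.
u = (u' + v)/(1 + u'v/c²):
u = (0.417 + 0.740) / (1 + 0.417·0.740) = 1.1567/1.3083 = 0.8841
Converting back: u = 0.8841 × 3.00 × 10^8 m/s.

2.65 × 10^8 m/s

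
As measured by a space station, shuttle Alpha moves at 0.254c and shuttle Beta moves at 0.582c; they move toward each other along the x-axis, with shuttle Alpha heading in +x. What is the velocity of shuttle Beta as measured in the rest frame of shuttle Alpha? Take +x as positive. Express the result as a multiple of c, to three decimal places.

-0.728c

β_A = 0.254, β_B = -0.582.
Transform to A's frame with the inverse velocity-addition law: u' = (u − v)/(1 − uv/c²), taking u = β_B and v = β_A.
u' = (-0.582 − 0.254) / (1 − (0.254)(-0.582)) = -0.8360/1.1478 = -0.7283.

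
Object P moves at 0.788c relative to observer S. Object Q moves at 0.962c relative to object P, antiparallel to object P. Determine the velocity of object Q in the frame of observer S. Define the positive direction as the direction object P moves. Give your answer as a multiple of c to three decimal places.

With v = 0.788 and u' = -0.962 (in units of c),
u = (u' + v)/(1 + u'v/c²):
u = (-0.962 + 0.788) / (1 + (-0.962)·0.788) = -0.1740/0.2419 = -0.7192

-0.719c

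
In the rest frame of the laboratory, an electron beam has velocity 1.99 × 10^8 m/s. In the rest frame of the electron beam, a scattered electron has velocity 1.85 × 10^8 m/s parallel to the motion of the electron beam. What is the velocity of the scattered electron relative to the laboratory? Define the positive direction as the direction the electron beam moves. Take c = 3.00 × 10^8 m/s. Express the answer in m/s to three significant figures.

2.73 × 10^8 m/s

In units of c (dividing by 3.00 × 10^8 m/s): v = 0.663, u' = 0.617.
u = (u' + v)/(1 + u'v/c²):
u = (0.617 + 0.663) / (1 + 0.617·0.663) = 1.2800/1.4091 = 0.9084
(Galilean addition would give +1.280c, exceeding c.)
Converting back: u = 0.9084 × 3.00 × 10^8 m/s.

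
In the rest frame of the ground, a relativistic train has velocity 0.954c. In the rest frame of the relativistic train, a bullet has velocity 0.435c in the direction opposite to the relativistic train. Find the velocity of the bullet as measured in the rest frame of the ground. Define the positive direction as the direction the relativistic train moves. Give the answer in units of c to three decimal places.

+0.887c

With v = 0.954 and u' = -0.435 (in units of c),
u = (u' + v)/(1 + u'v/c²):
u = (-0.435 + 0.954) / (1 + (-0.435)·0.954) = 0.5190/0.5850 = 0.8872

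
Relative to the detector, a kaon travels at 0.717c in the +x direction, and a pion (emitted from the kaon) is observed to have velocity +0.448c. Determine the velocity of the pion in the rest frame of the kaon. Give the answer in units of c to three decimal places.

Invert the composition law: u' = (u − v)/(1 − uv/c²).
u' = (0.448 − 0.717) / (1 − (0.448)(0.717)) = -0.2690/0.6788 = -0.3963.

-0.396c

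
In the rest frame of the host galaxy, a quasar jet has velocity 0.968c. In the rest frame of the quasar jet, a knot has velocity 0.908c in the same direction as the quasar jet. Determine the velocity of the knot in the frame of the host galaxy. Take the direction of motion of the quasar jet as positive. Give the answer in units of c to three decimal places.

0.998c

With v = 0.968 and u' = 0.908 (in units of c),
u = (u' + v)/(1 + u'v/c²):
u = (0.908 + 0.968) / (1 + 0.908·0.968) = 1.8760/1.8789 = 0.9984
(Galilean addition would give +1.876c, exceeding c.)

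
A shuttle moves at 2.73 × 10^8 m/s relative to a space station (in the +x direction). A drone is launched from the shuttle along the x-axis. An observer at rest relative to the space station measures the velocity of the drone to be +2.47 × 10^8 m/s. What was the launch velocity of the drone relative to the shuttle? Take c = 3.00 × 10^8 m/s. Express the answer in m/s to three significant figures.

-1.04 × 10^8 m/s

v = 0.910c, u = 0.823c.
Invert the composition law: u' = (u − v)/(1 − uv/c²).
u' = (0.823 − 0.910) / (1 − (0.823)(0.910)) = -0.0867/0.2508 = -0.3456.
u' = -0.3456 × 3.00 × 10^8 m/s.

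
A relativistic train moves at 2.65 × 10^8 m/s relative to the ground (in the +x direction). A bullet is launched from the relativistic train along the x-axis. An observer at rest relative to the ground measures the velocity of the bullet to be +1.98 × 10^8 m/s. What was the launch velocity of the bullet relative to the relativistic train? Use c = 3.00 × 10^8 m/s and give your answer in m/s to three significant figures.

-1.61 × 10^8 m/s

v = 0.883c, u = 0.660c.
Invert the composition law: u' = (u − v)/(1 − uv/c²).
u' = (0.660 − 0.883) / (1 − (0.660)(0.883)) = -0.2233/0.4170 = -0.5356.
u' = -0.5356 × 3.00 × 10^8 m/s.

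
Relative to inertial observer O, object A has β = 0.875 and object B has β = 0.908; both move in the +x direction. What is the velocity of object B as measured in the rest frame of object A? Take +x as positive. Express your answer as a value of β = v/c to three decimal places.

β = +0.161

β_A = 0.875, β_B = 0.908.
Transform to A's frame with the inverse velocity-addition law: u' = (u − v)/(1 − uv/c²), taking u = β_B and v = β_A.
u' = (0.908 − 0.875) / (1 − (0.875)(0.908)) = 0.0330/0.2055 = 0.1606.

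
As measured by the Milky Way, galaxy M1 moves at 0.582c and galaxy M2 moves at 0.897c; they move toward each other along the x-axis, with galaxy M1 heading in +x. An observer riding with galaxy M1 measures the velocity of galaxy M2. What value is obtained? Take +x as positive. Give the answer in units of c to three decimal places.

-0.972c

β_A = 0.582, β_B = -0.897.
Transform to A's frame with the inverse velocity-addition law: u' = (u − v)/(1 − uv/c²), taking u = β_B and v = β_A.
u' = (-0.897 − 0.582) / (1 − (0.582)(-0.897)) = -1.4790/1.5221 = -0.9717.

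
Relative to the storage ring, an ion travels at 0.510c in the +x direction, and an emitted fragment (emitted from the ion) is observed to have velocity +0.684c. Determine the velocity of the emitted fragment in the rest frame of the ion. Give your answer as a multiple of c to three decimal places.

Invert the composition law: u' = (u − v)/(1 − uv/c²).
u' = (0.684 − 0.510) / (1 − (0.684)(0.510)) = 0.1740/0.6512 = 0.2672.

+0.267c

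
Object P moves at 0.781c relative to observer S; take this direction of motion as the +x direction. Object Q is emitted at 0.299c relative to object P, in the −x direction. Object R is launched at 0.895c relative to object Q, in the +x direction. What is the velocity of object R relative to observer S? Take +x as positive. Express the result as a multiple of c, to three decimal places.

Apply u = (u' + v)/(1 + u'v/c²) successively, working outward toward observer S.
Start: velocity of object P relative to observer S = 0.7810c.
Compose with object Q (u' = -0.299 in object P frame): u_1 = (-0.299 + 0.781) / (1 + (-0.299)·0.781) = 0.4820/0.7665 = 0.6288.
Compose with object R (u' = 0.895 in object Q frame): u_2 = (0.895 + 0.629) / (1 + 0.895·0.629) = 1.5238/1.5628 = 0.9751.

+0.975c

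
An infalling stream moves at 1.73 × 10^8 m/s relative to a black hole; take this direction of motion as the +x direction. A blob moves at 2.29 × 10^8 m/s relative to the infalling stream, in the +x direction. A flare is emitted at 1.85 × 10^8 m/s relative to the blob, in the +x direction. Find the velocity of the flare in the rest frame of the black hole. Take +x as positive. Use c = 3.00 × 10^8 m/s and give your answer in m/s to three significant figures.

2.95 × 10^8 m/s

Apply u = (u' + v)/(1 + u'v/c²) successively, working outward toward the black hole.
(Dividing each given speed by c = 3.00 × 10^8 m/s to work in units of c.)
Start: velocity of the infalling stream relative to the black hole = 0.5767c.
Compose with the blob (u' = 0.763 in the infalling stream frame): u_1 = (0.763 + 0.577) / (1 + 0.763·0.577) = 1.3400/1.4402 = 0.9304.
Compose with the flare (u' = 0.617 in the blob frame): u_2 = (0.617 + 0.930) / (1 + 0.617·0.930) = 1.5471/1.5738 = 0.9831.
So u = 0.9831 × 3.00 × 10^8 m/s.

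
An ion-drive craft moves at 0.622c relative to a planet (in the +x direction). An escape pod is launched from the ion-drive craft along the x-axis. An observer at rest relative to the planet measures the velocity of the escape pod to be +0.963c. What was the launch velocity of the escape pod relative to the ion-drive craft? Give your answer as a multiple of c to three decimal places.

+0.850c

Invert the composition law: u' = (u − v)/(1 − uv/c²).
u' = (0.963 − 0.622) / (1 − (0.963)(0.622)) = 0.3410/0.4010 = 0.8503.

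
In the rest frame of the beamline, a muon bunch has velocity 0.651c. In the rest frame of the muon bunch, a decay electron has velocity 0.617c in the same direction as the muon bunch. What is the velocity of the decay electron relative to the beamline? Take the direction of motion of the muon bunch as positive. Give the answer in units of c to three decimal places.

0.905c

With v = 0.651 and u' = 0.617 (in units of c),
u = (u' + v)/(1 + u'v/c²):
u = (0.617 + 0.651) / (1 + 0.617·0.651) = 1.2680/1.4017 = 0.9046
(Galilean addition would give +1.268c, exceeding c.)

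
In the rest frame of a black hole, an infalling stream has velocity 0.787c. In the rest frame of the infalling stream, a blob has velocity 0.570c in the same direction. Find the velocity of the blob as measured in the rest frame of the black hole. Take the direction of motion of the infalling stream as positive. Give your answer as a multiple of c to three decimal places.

0.937c

With v = 0.787 and u' = 0.570 (in units of c),
u = (u' + v)/(1 + u'v/c²):
u = (0.570 + 0.787) / (1 + 0.570·0.787) = 1.3570/1.4486 = 0.9368
(Galilean addition would give +1.357c, exceeding c.)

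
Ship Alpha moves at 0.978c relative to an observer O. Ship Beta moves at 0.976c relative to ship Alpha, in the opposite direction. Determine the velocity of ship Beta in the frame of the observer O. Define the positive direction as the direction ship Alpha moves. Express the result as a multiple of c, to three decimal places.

+0.044c

With v = 0.978 and u' = -0.976 (in units of c),
u = (u' + v)/(1 + u'v/c²):
u = (-0.976 + 0.978) / (1 + (-0.976)·0.978) = 0.0020/0.0455 = 0.0440
(Galilean addition would give +0.002c.)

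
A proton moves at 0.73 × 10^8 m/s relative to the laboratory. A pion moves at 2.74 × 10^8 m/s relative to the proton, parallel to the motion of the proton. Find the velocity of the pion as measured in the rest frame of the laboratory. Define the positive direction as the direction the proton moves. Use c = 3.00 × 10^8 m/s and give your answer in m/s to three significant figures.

2.84 × 10^8 m/s

In units of c (dividing by 3.00 × 10^8 m/s): v = 0.243, u' = 0.913.
u = (u' + v)/(1 + u'v/c²):
u = (0.913 + 0.243) / (1 + 0.913·0.243) = 1.1567/1.2222 = 0.9463
Converting back: u = 0.9463 × 3.00 × 10^8 m/s.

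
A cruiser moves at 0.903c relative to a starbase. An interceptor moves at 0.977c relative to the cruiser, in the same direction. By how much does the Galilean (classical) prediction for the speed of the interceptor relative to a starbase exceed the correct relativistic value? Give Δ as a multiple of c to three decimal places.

Galilean: u_cl = 0.977 + 0.903 = 1.8800.
Relativistic: u_rel = (0.977 + 0.903) / (1 + 0.977·0.903) = 1.8800/1.8822 = 0.9988.
Δ = 1.8800 − 0.9988 = 0.8812.
(The classical prediction exceeds c; the relativistic result does not.)

Δ = 0.881c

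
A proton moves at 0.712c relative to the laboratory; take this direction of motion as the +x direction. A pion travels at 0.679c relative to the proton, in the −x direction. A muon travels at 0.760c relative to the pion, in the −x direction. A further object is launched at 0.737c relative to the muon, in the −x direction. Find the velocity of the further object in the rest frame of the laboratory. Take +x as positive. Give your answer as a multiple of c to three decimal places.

Apply u = (u' + v)/(1 + u'v/c²) successively, working outward toward the laboratory.
Start: velocity of the proton relative to the laboratory = 0.7120c.
Compose with the pion (u' = -0.679 in the proton frame): u_1 = (-0.679 + 0.712) / (1 + (-0.679)·0.712) = 0.0330/0.5166 = 0.0639.
Compose with the muon (u' = -0.760 in the pion frame): u_2 = (-0.760 + 0.064) / (1 + (-0.760)·0.064) = -0.6961/0.9514 = -0.7316.
Compose with the further object (u' = -0.737 in the muon frame): u_3 = (-0.737 + (-0.732)) / (1 + (-0.737)·(-0.732)) = -1.4686/1.5392 = -0.9541.

-0.954c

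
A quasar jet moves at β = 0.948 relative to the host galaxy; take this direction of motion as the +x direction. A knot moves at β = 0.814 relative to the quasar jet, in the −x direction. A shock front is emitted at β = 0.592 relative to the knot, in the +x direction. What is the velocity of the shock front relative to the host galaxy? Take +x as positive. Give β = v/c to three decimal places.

Apply u = (u' + v)/(1 + u'v/c²) successively, working outward toward the host galaxy.
Start: velocity of the quasar jet relative to the host galaxy = 0.9480c.
Compose with the knot (u' = -0.814 in the quasar jet frame): u_1 = (-0.814 + 0.948) / (1 + (-0.814)·0.948) = 0.1340/0.2283 = 0.5869.
Compose with the shock front (u' = 0.592 in the knot frame): u_2 = (0.592 + 0.587) / (1 + 0.592·0.587) = 1.1789/1.3474 = 0.8749.

β = +0.875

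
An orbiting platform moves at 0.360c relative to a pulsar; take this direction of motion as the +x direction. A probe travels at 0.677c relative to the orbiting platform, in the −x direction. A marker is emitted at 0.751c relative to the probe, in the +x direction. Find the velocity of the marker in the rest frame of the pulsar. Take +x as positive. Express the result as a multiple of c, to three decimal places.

Apply u = (u' + v)/(1 + u'v/c²) successively, working outward toward the pulsar.
Start: velocity of the orbiting platform relative to the pulsar = 0.3600c.
Compose with the probe (u' = -0.677 in the orbiting platform frame): u_1 = (-0.677 + 0.360) / (1 + (-0.677)·0.360) = -0.3170/0.7563 = -0.4192.
Compose with the marker (u' = 0.751 in the probe frame): u_2 = (0.751 + (-0.419)) / (1 + 0.751·(-0.419)) = 0.3318/0.6852 = 0.4843.

+0.484c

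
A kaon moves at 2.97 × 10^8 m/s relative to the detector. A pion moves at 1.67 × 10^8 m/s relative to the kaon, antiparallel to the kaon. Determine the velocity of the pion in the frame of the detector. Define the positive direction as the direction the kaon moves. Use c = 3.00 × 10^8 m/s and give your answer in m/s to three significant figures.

+2.90 × 10^8 m/s

In units of c (dividing by 3.00 × 10^8 m/s): v = 0.990, u' = -0.557.
u = (u' + v)/(1 + u'v/c²):
u = (-0.557 + 0.990) / (1 + (-0.557)·0.990) = 0.4333/0.4489 = 0.9653
Converting back: u = 0.9653 × 3.00 × 10^8 m/s.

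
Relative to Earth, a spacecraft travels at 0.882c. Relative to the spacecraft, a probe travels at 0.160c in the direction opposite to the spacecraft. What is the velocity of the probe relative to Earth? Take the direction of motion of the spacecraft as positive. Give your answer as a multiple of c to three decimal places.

With v = 0.882 and u' = -0.160 (in units of c),
u = (u' + v)/(1 + u'v/c²):
u = (-0.160 + 0.882) / (1 + (-0.160)·0.882) = 0.7220/0.8589 = 0.8406
(Galilean addition would give +0.722c.)

+0.841c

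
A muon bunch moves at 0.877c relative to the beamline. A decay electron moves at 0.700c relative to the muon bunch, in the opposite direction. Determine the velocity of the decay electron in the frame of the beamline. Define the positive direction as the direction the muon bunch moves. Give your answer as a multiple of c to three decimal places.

+0.458c

With v = 0.877 and u' = -0.700 (in units of c),
u = (u' + v)/(1 + u'v/c²):
u = (-0.700 + 0.877) / (1 + (-0.700)·0.877) = 0.1770/0.3861 = 0.4584
(Galilean addition would give +0.177c.)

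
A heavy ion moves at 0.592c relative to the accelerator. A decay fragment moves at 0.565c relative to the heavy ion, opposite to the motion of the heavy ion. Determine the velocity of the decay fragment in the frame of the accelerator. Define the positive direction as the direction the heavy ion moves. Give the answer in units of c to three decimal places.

With v = 0.592 and u' = -0.565 (in units of c),
u = (u' + v)/(1 + u'v/c²):
u = (-0.565 + 0.592) / (1 + (-0.565)·0.592) = 0.0270/0.6655 = 0.0406
(Galilean addition would give +0.027c.)

+0.041c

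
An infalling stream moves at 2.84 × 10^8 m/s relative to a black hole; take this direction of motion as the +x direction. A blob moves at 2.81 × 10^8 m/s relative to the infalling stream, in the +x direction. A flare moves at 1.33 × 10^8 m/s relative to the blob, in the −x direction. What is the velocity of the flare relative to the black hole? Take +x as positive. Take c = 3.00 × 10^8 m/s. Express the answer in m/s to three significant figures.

+2.99 × 10^8 m/s

Apply u = (u' + v)/(1 + u'v/c²) successively, working outward toward the black hole.
(Dividing each given speed by c = 3.00 × 10^8 m/s to work in units of c.)
Start: velocity of the infalling stream relative to the black hole = 0.9467c.
Compose with the blob (u' = 0.937 in the infalling stream frame): u_1 = (0.937 + 0.947) / (1 + 0.937·0.947) = 1.8833/1.8867 = 0.9982.
Compose with the flare (u' = -0.443 in the blob frame): u_2 = (-0.443 + 0.998) / (1 + (-0.443)·0.998) = 0.5549/0.5575 = 0.9954.
So u = 0.9954 × 3.00 × 10^8 m/s.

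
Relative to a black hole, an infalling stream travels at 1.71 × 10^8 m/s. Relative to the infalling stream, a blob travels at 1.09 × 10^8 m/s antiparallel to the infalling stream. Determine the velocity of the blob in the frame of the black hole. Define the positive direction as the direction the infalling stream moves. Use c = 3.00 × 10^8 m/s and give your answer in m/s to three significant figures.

+7.82 × 10^7 m/s

In units of c (dividing by 3.00 × 10^8 m/s): v = 0.570, u' = -0.363.
u = (u' + v)/(1 + u'v/c²):
u = (-0.363 + 0.570) / (1 + (-0.363)·0.570) = 0.2067/0.7929 = 0.2606
(Galilean addition would give +0.207c.)
Converting back: u = 0.2606 × 3.00 × 10^8 m/s.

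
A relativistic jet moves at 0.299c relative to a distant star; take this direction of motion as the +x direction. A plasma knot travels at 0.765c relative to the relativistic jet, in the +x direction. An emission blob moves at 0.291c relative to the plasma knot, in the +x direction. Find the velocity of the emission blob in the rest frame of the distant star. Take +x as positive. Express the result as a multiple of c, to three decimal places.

0.924c

Apply u = (u' + v)/(1 + u'v/c²) successively, working outward toward the distant star.
Start: velocity of the relativistic jet relative to the distant star = 0.2990c.
Compose with the plasma knot (u' = 0.765 in the relativistic jet frame): u_1 = (0.765 + 0.299) / (1 + 0.765·0.299) = 1.0640/1.2287 = 0.8659.
Compose with the emission blob (u' = 0.291 in the plasma knot frame): u_2 = (0.291 + 0.866) / (1 + 0.291·0.866) = 1.1569/1.2520 = 0.9241.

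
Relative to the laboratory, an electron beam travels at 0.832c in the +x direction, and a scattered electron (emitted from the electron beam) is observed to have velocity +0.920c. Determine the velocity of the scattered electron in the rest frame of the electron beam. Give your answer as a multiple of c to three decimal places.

+0.375c

Invert the composition law: u' = (u − v)/(1 − uv/c²).
u' = (0.920 − 0.832) / (1 − (0.920)(0.832)) = 0.0880/0.2346 = 0.3752.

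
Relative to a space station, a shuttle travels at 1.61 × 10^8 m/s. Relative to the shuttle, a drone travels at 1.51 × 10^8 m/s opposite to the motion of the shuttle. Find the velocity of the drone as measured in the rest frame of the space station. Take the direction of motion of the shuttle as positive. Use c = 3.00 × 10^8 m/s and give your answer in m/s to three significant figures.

+1.37 × 10^7 m/s

In units of c (dividing by 3.00 × 10^8 m/s): v = 0.537, u' = -0.503.
u = (u' + v)/(1 + u'v/c²):
u = (-0.503 + 0.537) / (1 + (-0.503)·0.537) = 0.0333/0.7299 = 0.0457
(Galilean addition would give +0.033c.)
Converting back: u = 0.0457 × 3.00 × 10^8 m/s.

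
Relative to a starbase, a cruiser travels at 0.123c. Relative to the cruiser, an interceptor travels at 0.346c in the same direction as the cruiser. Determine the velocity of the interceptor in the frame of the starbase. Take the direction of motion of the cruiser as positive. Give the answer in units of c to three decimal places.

0.450c

With v = 0.123 and u' = 0.346 (in units of c),
u = (u' + v)/(1 + u'v/c²):
u = (0.346 + 0.123) / (1 + 0.346·0.123) = 0.4690/1.0426 = 0.4499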